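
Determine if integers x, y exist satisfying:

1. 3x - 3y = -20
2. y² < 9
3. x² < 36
No

Even the single constraint (3x - 3y = -20) is infeasible over the integers.

  - 3x - 3y = -20: every term on the left is divisible by 3, so the LHS ≡ 0 (mod 3), but the RHS -20 is not — no integer solution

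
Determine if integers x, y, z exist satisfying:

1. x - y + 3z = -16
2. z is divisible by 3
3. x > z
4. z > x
No

A contradictory subset is {x > z, z > x}. No integer assignment can satisfy these jointly:

  - x > z: bounds one variable relative to another variable
  - z > x: bounds one variable relative to another variable

Direct contradiction: x > z and z > x cannot both hold.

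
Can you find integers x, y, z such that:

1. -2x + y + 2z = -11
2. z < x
Yes

Take x = 1, y = -9, z = 0. Substituting into each constraint:
  (1) -2(1) + (-9) + 2(0) = -11 ✓
  (2) 0 < 1 ✓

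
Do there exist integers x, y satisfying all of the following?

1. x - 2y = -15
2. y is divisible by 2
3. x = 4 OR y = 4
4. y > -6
Yes

Take x = -7, y = 4. Substituting into each constraint:
  (1) (-7) - 2(4) = -15 ✓
  (2) 4 = 2 × 2, remainder 0 ✓
  (3) y = 4, target 4 ✓ (second branch holds)
  (4) 4 > -6 ✓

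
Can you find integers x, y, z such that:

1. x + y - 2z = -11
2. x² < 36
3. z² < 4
Yes

Take x = 0, y = -9, z = 1. Substituting into each constraint:
  (1) 0 + (-9) - 2(1) = -11 ✓
  (2) x² = (0)² = 0, and 0 < 36 ✓
  (3) z² = (1)² = 1, and 1 < 4 ✓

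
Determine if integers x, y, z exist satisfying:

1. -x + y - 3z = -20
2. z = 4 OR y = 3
Yes

Take x = 2, y = 3, z = 7. Substituting into each constraint:
  (1) (-2) + 3 - 3(7) = -20 ✓
  (2) y = 3, target 3 ✓ (second branch holds)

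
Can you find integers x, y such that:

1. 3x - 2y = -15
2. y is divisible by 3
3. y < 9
Yes

Take x = -5, y = 0. Substituting into each constraint:
  (1) 3(-5) - 2(0) = -15 ✓
  (2) 0 = 3 × 0, remainder 0 ✓
  (3) 0 < 9 ✓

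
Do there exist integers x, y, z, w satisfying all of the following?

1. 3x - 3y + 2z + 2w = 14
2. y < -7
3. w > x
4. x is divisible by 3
Yes

Take x = 0, y = -8, z = -6, w = 1. Substituting into each constraint:
  (1) 3(0) - 3(-8) + 2(-6) + 2(1) = 14 ✓
  (2) -8 < -7 ✓
  (3) 1 > 0 ✓
  (4) 0 = 3 × 0, remainder 0 ✓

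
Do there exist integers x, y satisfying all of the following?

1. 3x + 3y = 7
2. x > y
No

Even the single constraint (3x + 3y = 7) is infeasible over the integers.

  - 3x + 3y = 7: every term on the left is divisible by 3, so the LHS ≡ 0 (mod 3), but the RHS 7 is not — no integer solution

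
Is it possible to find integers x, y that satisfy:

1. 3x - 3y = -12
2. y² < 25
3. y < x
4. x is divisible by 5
No

A contradictory subset is {3x - 3y = -12, y < x}. No integer assignment can satisfy these jointly:

  - 3x - 3y = -12: is a linear equation tying the variables together
  - y < x: bounds one variable relative to another variable

From the equation, x − y = -4, i.e. x − y = -4; but x > y requires x − y ≥ 1. Contradiction.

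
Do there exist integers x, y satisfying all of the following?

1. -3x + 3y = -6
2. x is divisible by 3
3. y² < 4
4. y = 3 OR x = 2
No

The full constraint system is jointly infeasible over the integers. Each constraint and what it forces:

  - -3x + 3y = -6: is a linear equation tying the variables together
  - x is divisible by 3: restricts x to multiples of 3
  - y² < 4: restricts y to |y| ≤ 1
  - y = 3 OR x = 2: forces a choice: either y = 3 or x = 2

Split on the disjunction (y = 3 OR x = 2):
  • If y = 3: this contradicts y² < 4, which requires |y| ≤ 1.
  • If x = 2: this contradicts the divisibility constraint — 2 is not a multiple of 3.
Both branches are infeasible, so the system has no integer solution.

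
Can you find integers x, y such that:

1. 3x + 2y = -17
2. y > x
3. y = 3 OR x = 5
No

The full constraint system is jointly infeasible over the integers. Each constraint and what it forces:

  - 3x + 2y = -17: is a linear equation tying the variables together
  - y > x: bounds one variable relative to another variable
  - y = 3 OR x = 5: forces a choice: either y = 3 or x = 5

Split on the disjunction (y = 3 OR x = 5):
  • If y = 3: with y = 3, every remaining term of the linear equation is divisible by 3, so the left side is ≡ 0 (mod 3); but the right side -23 ≡ 1 (mod 3). No integers can satisfy it.
  • If x = 5: the equation forces y = -16, giving (x, y) = (5, -16), which violates y > x.
Both branches are infeasible, so the system has no integer solution.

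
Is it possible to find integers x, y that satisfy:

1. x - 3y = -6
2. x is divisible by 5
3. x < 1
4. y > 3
No

A contradictory subset is {x - 3y = -6, x < 1, y > 3}. No integer assignment can satisfy these jointly:

  - x - 3y = -6: is a linear equation tying the variables together
  - x < 1: bounds one variable relative to a constant
  - y > 3: bounds one variable relative to a constant

Range argument: with x ∈ [−∞, 0], y ∈ [4, ∞], the left side of the equation is at most -12, but the right side is -6 > -12. No integer solution exists.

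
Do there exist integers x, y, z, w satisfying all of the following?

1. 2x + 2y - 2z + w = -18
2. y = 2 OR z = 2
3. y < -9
Yes

Take x = 0, y = -10, z = 2, w = 6. Substituting into each constraint:
  (1) 2(0) + 2(-10) - 2(2) + 6 = -18 ✓
  (2) z = 2, target 2 ✓ (second branch holds)
  (3) -10 < -9 ✓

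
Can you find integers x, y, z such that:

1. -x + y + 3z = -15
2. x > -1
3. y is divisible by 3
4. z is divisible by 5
Yes

Take x = 15, y = 0, z = 0. Substituting into each constraint:
  (1) (-15) + 0 + 3(0) = -15 ✓
  (2) 15 > -1 ✓
  (3) 0 = 3 × 0, remainder 0 ✓
  (4) 0 = 5 × 0, remainder 0 ✓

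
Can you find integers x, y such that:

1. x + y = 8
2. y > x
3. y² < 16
No

The full constraint system is jointly infeasible over the integers. Each constraint and what it forces:

  - x + y = 8: is a linear equation tying the variables together
  - y > x: bounds one variable relative to another variable
  - y² < 16: restricts y to |y| ≤ 3

Propagating the comparison: x < y and y ≤ 3 give x ≤ 2. Range argument: with x ∈ [−∞, 2], y ∈ [-3, 3], the left side of the equation is at most 5, but the right side is 8 > 5. No integer solution exists.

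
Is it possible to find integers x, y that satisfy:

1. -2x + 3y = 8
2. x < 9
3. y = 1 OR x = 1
No

A contradictory subset is {-2x + 3y = 8, y = 1 OR x = 1}. No integer assignment can satisfy these jointly:

  - -2x + 3y = 8: is a linear equation tying the variables together
  - y = 1 OR x = 1: forces a choice: either y = 1 or x = 1

Split on the disjunction (y = 1 OR x = 1):
  • If y = 1: with y = 1, every remaining term of the linear equation is divisible by 2, so the left side is ≡ 0 (mod 2); but the right side 5 ≡ 1 (mod 2). No integers can satisfy it.
  • If x = 1: with x = 1, every remaining term of the linear equation is divisible by 3, so the left side is ≡ 0 (mod 3); but the right side 10 ≡ 1 (mod 3). No integers can satisfy it.
Both branches are infeasible, so the system has no integer solution.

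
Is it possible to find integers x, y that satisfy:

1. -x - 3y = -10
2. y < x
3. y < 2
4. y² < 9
Yes

Take x = 10, y = 0. Substituting into each constraint:
  (1) (-10) - 3(0) = -10 ✓
  (2) 0 < 10 ✓
  (3) 0 < 2 ✓
  (4) y² = (0)² = 0, and 0 < 9 ✓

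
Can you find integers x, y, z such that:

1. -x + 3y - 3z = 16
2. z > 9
Yes

Take x = -46, y = 0, z = 10. Substituting into each constraint:
  (1) 46 + 3(0) - 3(10) = 16 ✓
  (2) 10 > 9 ✓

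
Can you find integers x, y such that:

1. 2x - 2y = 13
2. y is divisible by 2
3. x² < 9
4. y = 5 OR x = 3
No

Even the single constraint (2x - 2y = 13) is infeasible over the integers.

  - 2x - 2y = 13: every term on the left is divisible by 2, so the LHS ≡ 0 (mod 2), but the RHS 13 is not — no integer solution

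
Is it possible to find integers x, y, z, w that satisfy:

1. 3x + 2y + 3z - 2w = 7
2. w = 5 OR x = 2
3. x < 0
Yes

Take x = -1, y = 10, z = 0, w = 5. Substituting into each constraint:
  (1) 3(-1) + 2(10) + 3(0) - 2(5) = 7 ✓
  (2) w = 5, target 5 ✓ (first branch holds)
  (3) -1 < 0 ✓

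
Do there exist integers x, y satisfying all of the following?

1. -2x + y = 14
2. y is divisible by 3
Yes

Take x = -7, y = 0. Substituting into each constraint:
  (1) -2(-7) + 0 = 14 ✓
  (2) 0 = 3 × 0, remainder 0 ✓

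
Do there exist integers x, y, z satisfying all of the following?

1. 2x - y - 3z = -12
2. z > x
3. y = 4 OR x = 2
Yes

Take x = 5, y = 4, z = 6. Substituting into each constraint:
  (1) 2(5) + (-4) - 3(6) = -12 ✓
  (2) 6 > 5 ✓
  (3) y = 4, target 4 ✓ (first branch holds)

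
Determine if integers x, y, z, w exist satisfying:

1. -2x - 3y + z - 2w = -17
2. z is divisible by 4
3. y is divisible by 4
No

The full constraint system is jointly infeasible over the integers. Each constraint and what it forces:

  - -2x - 3y + z - 2w = -17: is a linear equation tying the variables together
  - z is divisible by 4: restricts z to multiples of 4
  - y is divisible by 4: restricts y to multiples of 4

Modular obstruction: writing y = 4y' and writing z = 4z', every remaining term of the linear equation is divisible by 2, so the left side is ≡ 0 (mod 2); but the right side -17 ≡ 1 (mod 2). No integers can satisfy it.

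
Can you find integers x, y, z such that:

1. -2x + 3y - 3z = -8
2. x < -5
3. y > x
Yes

Take x = -8, y = 0, z = 8. Substituting into each constraint:
  (1) -2(-8) + 3(0) - 3(8) = -8 ✓
  (2) -8 < -5 ✓
  (3) 0 > -8 ✓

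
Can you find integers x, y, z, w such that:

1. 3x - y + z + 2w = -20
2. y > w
Yes

Take x = 0, y = 1, z = -19, w = 0. Substituting into each constraint:
  (1) 3(0) + (-1) + (-19) + 2(0) = -20 ✓
  (2) 1 > 0 ✓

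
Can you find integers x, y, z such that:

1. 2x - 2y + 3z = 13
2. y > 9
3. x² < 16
Yes

Take x = 0, y = 10, z = 11. Substituting into each constraint:
  (1) 2(0) - 2(10) + 3(11) = 13 ✓
  (2) 10 > 9 ✓
  (3) x² = (0)² = 0, and 0 < 16 ✓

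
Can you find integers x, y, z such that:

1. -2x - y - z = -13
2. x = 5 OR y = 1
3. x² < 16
Yes

Take x = 0, y = 1, z = 12. Substituting into each constraint:
  (1) -2(0) + (-1) + (-12) = -13 ✓
  (2) y = 1, target 1 ✓ (second branch holds)
  (3) x² = (0)² = 0, and 0 < 16 ✓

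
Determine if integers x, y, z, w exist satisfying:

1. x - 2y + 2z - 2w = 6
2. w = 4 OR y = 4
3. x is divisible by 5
Yes

Take x = 0, y = 4, z = 7, w = 0. Substituting into each constraint:
  (1) 0 - 2(4) + 2(7) - 2(0) = 6 ✓
  (2) y = 4, target 4 ✓ (second branch holds)
  (3) 0 = 5 × 0, remainder 0 ✓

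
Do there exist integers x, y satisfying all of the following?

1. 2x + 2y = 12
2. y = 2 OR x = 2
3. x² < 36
Yes

Take x = 4, y = 2. Substituting into each constraint:
  (1) 2(4) + 2(2) = 12 ✓
  (2) y = 2, target 2 ✓ (first branch holds)
  (3) x² = (4)² = 16, and 16 < 36 ✓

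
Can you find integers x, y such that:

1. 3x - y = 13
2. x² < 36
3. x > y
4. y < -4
Yes

Take x = 2, y = -7. Substituting into each constraint:
  (1) 3(2) + 7 = 13 ✓
  (2) x² = (2)² = 4, and 4 < 36 ✓
  (3) 2 > -7 ✓
  (4) -7 < -4 ✓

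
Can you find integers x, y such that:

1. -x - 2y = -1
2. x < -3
Yes

Take x = -5, y = 3. Substituting into each constraint:
  (1) 5 - 2(3) = -1 ✓
  (2) -5 < -3 ✓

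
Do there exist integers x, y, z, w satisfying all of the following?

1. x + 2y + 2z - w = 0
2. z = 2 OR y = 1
Yes

Take x = 0, y = 2, z = 2, w = 8. Substituting into each constraint:
  (1) 0 + 2(2) + 2(2) + (-8) = 0 ✓
  (2) z = 2, target 2 ✓ (first branch holds)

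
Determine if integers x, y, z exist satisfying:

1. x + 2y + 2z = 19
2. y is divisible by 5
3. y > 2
Yes

Take x = 1, y = 5, z = 4. Substituting into each constraint:
  (1) 1 + 2(5) + 2(4) = 19 ✓
  (2) 5 = 5 × 1, remainder 0 ✓
  (3) 5 > 2 ✓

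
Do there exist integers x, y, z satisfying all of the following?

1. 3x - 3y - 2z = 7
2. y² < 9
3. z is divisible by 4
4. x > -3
Yes

Take x = 3, y = -2, z = 4. Substituting into each constraint:
  (1) 3(3) - 3(-2) - 2(4) = 7 ✓
  (2) y² = (-2)² = 4, and 4 < 9 ✓
  (3) 4 = 4 × 1, remainder 0 ✓
  (4) 3 > -3 ✓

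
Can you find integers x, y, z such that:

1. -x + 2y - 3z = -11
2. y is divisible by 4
Yes

Take x = 11, y = 0, z = 0. Substituting into each constraint:
  (1) (-11) + 2(0) - 3(0) = -11 ✓
  (2) 0 = 4 × 0, remainder 0 ✓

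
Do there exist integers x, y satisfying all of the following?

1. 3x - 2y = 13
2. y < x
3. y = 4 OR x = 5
Yes

Take x = 5, y = 1. Substituting into each constraint:
  (1) 3(5) - 2(1) = 13 ✓
  (2) 1 < 5 ✓
  (3) x = 5, target 5 ✓ (second branch holds)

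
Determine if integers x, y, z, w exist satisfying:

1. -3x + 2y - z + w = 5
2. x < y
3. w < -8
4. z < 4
Yes

Take x = 0, y = 1, z = -12, w = -9. Substituting into each constraint:
  (1) -3(0) + 2(1) + 12 + (-9) = 5 ✓
  (2) 0 < 1 ✓
  (3) -9 < -8 ✓
  (4) -12 < 4 ✓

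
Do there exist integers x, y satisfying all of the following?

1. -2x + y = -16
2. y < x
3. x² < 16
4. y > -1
No

A contradictory subset is {-2x + y = -16, x² < 16, y > -1}. No integer assignment can satisfy these jointly:

  - -2x + y = -16: is a linear equation tying the variables together
  - x² < 16: restricts x to |x| ≤ 3
  - y > -1: bounds one variable relative to a constant

Range argument: with x ∈ [-3, 3], y ∈ [0, ∞], the left side of the equation is at least -6, but the right side is -16 < -6. No integer solution exists.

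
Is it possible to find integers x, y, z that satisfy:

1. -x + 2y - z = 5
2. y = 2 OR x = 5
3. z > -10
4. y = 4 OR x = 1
Yes

Take x = 5, y = 4, z = -2. Substituting into each constraint:
  (1) (-5) + 2(4) + 2 = 5 ✓
  (2) x = 5, target 5 ✓ (second branch holds)
  (3) -2 > -10 ✓
  (4) y = 4, target 4 ✓ (first branch holds)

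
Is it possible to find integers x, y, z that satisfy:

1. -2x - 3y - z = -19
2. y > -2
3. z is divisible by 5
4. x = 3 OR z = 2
Yes

Take x = 3, y = 1, z = 10. Substituting into each constraint:
  (1) -2(3) - 3(1) + (-10) = -19 ✓
  (2) 1 > -2 ✓
  (3) 10 = 5 × 2, remainder 0 ✓
  (4) x = 3, target 3 ✓ (first branch holds)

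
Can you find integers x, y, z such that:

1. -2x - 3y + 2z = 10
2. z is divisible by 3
Yes

Take x = 1, y = -4, z = 0. Substituting into each constraint:
  (1) -2(1) - 3(-4) + 2(0) = 10 ✓
  (2) 0 = 3 × 0, remainder 0 ✓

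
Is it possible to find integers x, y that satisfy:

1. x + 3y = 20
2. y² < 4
Yes

Take x = 20, y = 0. Substituting into each constraint:
  (1) 20 + 3(0) = 20 ✓
  (2) y² = (0)² = 0, and 0 < 4 ✓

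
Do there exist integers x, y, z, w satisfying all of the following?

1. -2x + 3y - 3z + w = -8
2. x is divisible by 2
Yes

Take x = -2, y = 0, z = 4, w = 0. Substituting into each constraint:
  (1) -2(-2) + 3(0) - 3(4) + 0 = -8 ✓
  (2) -2 = 2 × -1, remainder 0 ✓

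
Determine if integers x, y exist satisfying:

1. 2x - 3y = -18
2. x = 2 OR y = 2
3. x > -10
Yes

Take x = -6, y = 2. Substituting into each constraint:
  (1) 2(-6) - 3(2) = -18 ✓
  (2) y = 2, target 2 ✓ (second branch holds)
  (3) -6 > -10 ✓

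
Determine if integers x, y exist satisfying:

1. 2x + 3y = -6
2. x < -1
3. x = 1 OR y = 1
No

The full constraint system is jointly infeasible over the integers. Each constraint and what it forces:

  - 2x + 3y = -6: is a linear equation tying the variables together
  - x < -1: bounds one variable relative to a constant
  - x = 1 OR y = 1: forces a choice: either x = 1 or y = 1

Split on the disjunction (x = 1 OR y = 1):
  • If x = 1: this contradicts the bound x ≤ -2.
  • If y = 1: with y = 1, every remaining term of the linear equation is divisible by 2, so the left side is ≡ 0 (mod 2); but the right side -9 ≡ 1 (mod 2). No integers can satisfy it.
Both branches are infeasible, so the system has no integer solution.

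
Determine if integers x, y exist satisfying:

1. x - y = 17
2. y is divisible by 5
Yes

Take x = 17, y = 0. Substituting into each constraint:
  (1) 17 + 0 = 17 ✓
  (2) 0 = 5 × 0, remainder 0 ✓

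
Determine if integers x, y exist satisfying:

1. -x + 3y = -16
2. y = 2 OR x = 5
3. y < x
Yes

Take x = 22, y = 2. Substituting into each constraint:
  (1) (-22) + 3(2) = -16 ✓
  (2) y = 2, target 2 ✓ (first branch holds)
  (3) 2 < 22 ✓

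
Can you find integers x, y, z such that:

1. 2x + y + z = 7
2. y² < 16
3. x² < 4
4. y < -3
No

A contradictory subset is {y² < 16, y < -3}. No integer assignment can satisfy these jointly:

  - y² < 16: restricts y to |y| ≤ 3
  - y < -3: bounds one variable relative to a constant

Direct contradiction: the bounds on y require y ≥ -3 and y ≤ -4 simultaneously, which is empty.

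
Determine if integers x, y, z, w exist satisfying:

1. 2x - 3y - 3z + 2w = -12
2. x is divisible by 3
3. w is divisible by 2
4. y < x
Yes

Take x = 0, y = -1, z = 5, w = 0. Substituting into each constraint:
  (1) 2(0) - 3(-1) - 3(5) + 2(0) = -12 ✓
  (2) 0 = 3 × 0, remainder 0 ✓
  (3) 0 = 2 × 0, remainder 0 ✓
  (4) -1 < 0 ✓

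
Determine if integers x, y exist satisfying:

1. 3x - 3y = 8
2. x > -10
No

Even the single constraint (3x - 3y = 8) is infeasible over the integers.

  - 3x - 3y = 8: every term on the left is divisible by 3, so the LHS ≡ 0 (mod 3), but the RHS 8 is not — no integer solution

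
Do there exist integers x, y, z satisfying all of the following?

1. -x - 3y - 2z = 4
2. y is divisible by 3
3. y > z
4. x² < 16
Yes

Take x = -2, y = 0, z = -1. Substituting into each constraint:
  (1) 2 - 3(0) - 2(-1) = 4 ✓
  (2) 0 = 3 × 0, remainder 0 ✓
  (3) 0 > -1 ✓
  (4) x² = (-2)² = 4, and 4 < 16 ✓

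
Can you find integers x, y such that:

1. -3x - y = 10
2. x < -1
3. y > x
Yes

Take x = -4, y = 2. Substituting into each constraint:
  (1) -3(-4) + (-2) = 10 ✓
  (2) -4 < -1 ✓
  (3) 2 > -4 ✓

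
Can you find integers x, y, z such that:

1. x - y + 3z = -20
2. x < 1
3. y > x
Yes

Take x = 0, y = 2, z = -6. Substituting into each constraint:
  (1) 0 + (-2) + 3(-6) = -20 ✓
  (2) 0 < 1 ✓
  (3) 2 > 0 ✓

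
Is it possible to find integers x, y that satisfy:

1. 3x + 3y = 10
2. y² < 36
No

Even the single constraint (3x + 3y = 10) is infeasible over the integers.

  - 3x + 3y = 10: every term on the left is divisible by 3, so the LHS ≡ 0 (mod 3), but the RHS 10 is not — no integer solution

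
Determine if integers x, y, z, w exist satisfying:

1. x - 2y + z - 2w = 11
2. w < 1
Yes

Take x = 0, y = 0, z = 11, w = 0. Substituting into each constraint:
  (1) 0 - 2(0) + 11 - 2(0) = 11 ✓
  (2) 0 < 1 ✓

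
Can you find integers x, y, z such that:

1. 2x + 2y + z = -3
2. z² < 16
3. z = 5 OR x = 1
Yes

Take x = 1, y = -4, z = 3. Substituting into each constraint:
  (1) 2(1) + 2(-4) + 3 = -3 ✓
  (2) z² = (3)² = 9, and 9 < 16 ✓
  (3) x = 1, target 1 ✓ (second branch holds)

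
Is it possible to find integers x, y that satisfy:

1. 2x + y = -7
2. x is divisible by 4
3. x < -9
Yes

Take x = -12, y = 17. Substituting into each constraint:
  (1) 2(-12) + 17 = -7 ✓
  (2) -12 = 4 × -3, remainder 0 ✓
  (3) -12 < -9 ✓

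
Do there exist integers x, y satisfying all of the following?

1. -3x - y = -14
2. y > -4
Yes

Take x = 4, y = 2. Substituting into each constraint:
  (1) -3(4) + (-2) = -14 ✓
  (2) 2 > -4 ✓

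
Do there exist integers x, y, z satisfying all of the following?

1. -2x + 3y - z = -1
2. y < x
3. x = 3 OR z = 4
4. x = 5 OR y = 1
Yes

Take x = 3, y = 1, z = -2. Substituting into each constraint:
  (1) -2(3) + 3(1) + 2 = -1 ✓
  (2) 1 < 3 ✓
  (3) x = 3, target 3 ✓ (first branch holds)
  (4) y = 1, target 1 ✓ (second branch holds)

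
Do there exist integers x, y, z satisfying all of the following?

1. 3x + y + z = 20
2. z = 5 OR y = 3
Yes

Take x = 5, y = 3, z = 2. Substituting into each constraint:
  (1) 3(5) + 3 + 2 = 20 ✓
  (2) y = 3, target 3 ✓ (second branch holds)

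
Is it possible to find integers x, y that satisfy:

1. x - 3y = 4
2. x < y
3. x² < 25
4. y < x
No

A contradictory subset is {x < y, y < x}. No integer assignment can satisfy these jointly:

  - x < y: bounds one variable relative to another variable
  - y < x: bounds one variable relative to another variable

Direct contradiction: y > x and x > y cannot both hold.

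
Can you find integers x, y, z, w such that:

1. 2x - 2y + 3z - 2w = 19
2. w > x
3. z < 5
Yes

Take x = 0, y = -6, z = 3, w = 1. Substituting into each constraint:
  (1) 2(0) - 2(-6) + 3(3) - 2(1) = 19 ✓
  (2) 1 > 0 ✓
  (3) 3 < 5 ✓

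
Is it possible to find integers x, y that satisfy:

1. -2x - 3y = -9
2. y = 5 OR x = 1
Yes

Take x = -3, y = 5. Substituting into each constraint:
  (1) -2(-3) - 3(5) = -9 ✓
  (2) y = 5, target 5 ✓ (first branch holds)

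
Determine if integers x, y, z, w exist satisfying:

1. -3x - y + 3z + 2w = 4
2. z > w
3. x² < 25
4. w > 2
Yes

Take x = 0, y = 14, z = 4, w = 3. Substituting into each constraint:
  (1) -3(0) + (-14) + 3(4) + 2(3) = 4 ✓
  (2) 4 > 3 ✓
  (3) x² = (0)² = 0, and 0 < 25 ✓
  (4) 3 > 2 ✓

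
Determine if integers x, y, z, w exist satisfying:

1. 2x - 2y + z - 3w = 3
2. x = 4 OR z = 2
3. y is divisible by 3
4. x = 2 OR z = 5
Yes

Take x = 2, y = 0, z = 2, w = 1. Substituting into each constraint:
  (1) 2(2) - 2(0) + 2 - 3(1) = 3 ✓
  (2) z = 2, target 2 ✓ (second branch holds)
  (3) 0 = 3 × 0, remainder 0 ✓
  (4) x = 2, target 2 ✓ (first branch holds)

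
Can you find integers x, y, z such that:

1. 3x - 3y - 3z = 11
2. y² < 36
No

Even the single constraint (3x - 3y - 3z = 11) is infeasible over the integers.

  - 3x - 3y - 3z = 11: every term on the left is divisible by 3, so the LHS ≡ 0 (mod 3), but the RHS 11 is not — no integer solution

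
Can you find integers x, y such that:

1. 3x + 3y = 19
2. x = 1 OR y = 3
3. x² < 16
No

Even the single constraint (3x + 3y = 19) is infeasible over the integers.

  - 3x + 3y = 19: every term on the left is divisible by 3, so the LHS ≡ 0 (mod 3), but the RHS 19 is not — no integer solution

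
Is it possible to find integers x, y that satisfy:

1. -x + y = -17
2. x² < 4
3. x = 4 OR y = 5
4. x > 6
No

A contradictory subset is {x² < 4, x > 6}. No integer assignment can satisfy these jointly:

  - x² < 4: restricts x to |x| ≤ 1
  - x > 6: bounds one variable relative to a constant

Direct contradiction: the bounds on x require x ≥ 7 and x ≤ 1 simultaneously, which is empty.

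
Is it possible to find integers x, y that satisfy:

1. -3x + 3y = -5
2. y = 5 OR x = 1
No

Even the single constraint (-3x + 3y = -5) is infeasible over the integers.

  - -3x + 3y = -5: every term on the left is divisible by 3, so the LHS ≡ 0 (mod 3), but the RHS -5 is not — no integer solution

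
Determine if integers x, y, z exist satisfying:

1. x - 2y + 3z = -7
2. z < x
Yes

Take x = 0, y = 2, z = -1. Substituting into each constraint:
  (1) 0 - 2(2) + 3(-1) = -7 ✓
  (2) -1 < 0 ✓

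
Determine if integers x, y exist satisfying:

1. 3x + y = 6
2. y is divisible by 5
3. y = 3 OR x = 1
No

The full constraint system is jointly infeasible over the integers. Each constraint and what it forces:

  - 3x + y = 6: is a linear equation tying the variables together
  - y is divisible by 5: restricts y to multiples of 5
  - y = 3 OR x = 1: forces a choice: either y = 3 or x = 1

Split on the disjunction (y = 3 OR x = 1):
  • If y = 3: this contradicts the divisibility constraint — 3 is not a multiple of 5.
  • If x = 1: with x = 1, writing y = 5y', every remaining term of the linear equation is divisible by 5, so the left side is ≡ 0 (mod 5); but the right side 3 ≡ 3 (mod 5). No integers can satisfy it.
Both branches are infeasible, so the system has no integer solution.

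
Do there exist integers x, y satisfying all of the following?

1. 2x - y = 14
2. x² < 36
Yes

Take x = 0, y = -14. Substituting into each constraint:
  (1) 2(0) + 14 = 14 ✓
  (2) x² = (0)² = 0, and 0 < 36 ✓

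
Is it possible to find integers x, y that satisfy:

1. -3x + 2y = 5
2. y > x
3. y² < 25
Yes

Take x = -3, y = -2. Substituting into each constraint:
  (1) -3(-3) + 2(-2) = 5 ✓
  (2) -2 > -3 ✓
  (3) y² = (-2)² = 4, and 4 < 25 ✓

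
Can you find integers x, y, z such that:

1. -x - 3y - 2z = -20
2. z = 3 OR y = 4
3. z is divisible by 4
Yes

Take x = 8, y = 4, z = 0. Substituting into each constraint:
  (1) (-8) - 3(4) - 2(0) = -20 ✓
  (2) y = 4, target 4 ✓ (second branch holds)
  (3) 0 = 4 × 0, remainder 0 ✓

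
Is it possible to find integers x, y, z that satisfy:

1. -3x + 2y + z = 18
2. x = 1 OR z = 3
Yes

Take x = 1, y = 9, z = 3. Substituting into each constraint:
  (1) -3(1) + 2(9) + 3 = 18 ✓
  (2) x = 1, target 1 ✓ (first branch holds)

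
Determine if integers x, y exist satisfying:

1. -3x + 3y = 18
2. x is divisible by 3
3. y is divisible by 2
Yes

Take x = 0, y = 6. Substituting into each constraint:
  (1) -3(0) + 3(6) = 18 ✓
  (2) 0 = 3 × 0, remainder 0 ✓
  (3) 6 = 2 × 3, remainder 0 ✓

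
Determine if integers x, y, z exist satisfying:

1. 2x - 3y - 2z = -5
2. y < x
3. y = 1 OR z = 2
Yes

Take x = 4, y = 3, z = 2. Substituting into each constraint:
  (1) 2(4) - 3(3) - 2(2) = -5 ✓
  (2) 3 < 4 ✓
  (3) z = 2, target 2 ✓ (second branch holds)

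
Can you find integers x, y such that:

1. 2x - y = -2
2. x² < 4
Yes

Take x = 0, y = 2. Substituting into each constraint:
  (1) 2(0) + (-2) = -2 ✓
  (2) x² = (0)² = 0, and 0 < 4 ✓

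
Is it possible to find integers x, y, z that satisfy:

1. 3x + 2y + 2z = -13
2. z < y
Yes

Take x = -5, y = 1, z = 0. Substituting into each constraint:
  (1) 3(-5) + 2(1) + 2(0) = -13 ✓
  (2) 0 < 1 ✓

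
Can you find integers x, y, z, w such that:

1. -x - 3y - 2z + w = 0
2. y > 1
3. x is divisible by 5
Yes

Take x = 0, y = 2, z = -3, w = 0. Substituting into each constraint:
  (1) 0 - 3(2) - 2(-3) + 0 = 0 ✓
  (2) 2 > 1 ✓
  (3) 0 = 5 × 0, remainder 0 ✓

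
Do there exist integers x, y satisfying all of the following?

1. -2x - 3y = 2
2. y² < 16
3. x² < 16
Yes

Take x = 2, y = -2. Substituting into each constraint:
  (1) -2(2) - 3(-2) = 2 ✓
  (2) y² = (-2)² = 4, and 4 < 16 ✓
  (3) x² = (2)² = 4, and 4 < 16 ✓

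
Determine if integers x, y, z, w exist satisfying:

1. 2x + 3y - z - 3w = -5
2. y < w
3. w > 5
Yes

Take x = 8, y = 0, z = 0, w = 7. Substituting into each constraint:
  (1) 2(8) + 3(0) + 0 - 3(7) = -5 ✓
  (2) 0 < 7 ✓
  (3) 7 > 5 ✓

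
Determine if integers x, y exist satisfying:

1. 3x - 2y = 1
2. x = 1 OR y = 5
Yes

Take x = 1, y = 1. Substituting into each constraint:
  (1) 3(1) - 2(1) = 1 ✓
  (2) x = 1, target 1 ✓ (first branch holds)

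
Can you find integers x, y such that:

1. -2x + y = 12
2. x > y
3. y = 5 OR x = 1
No

The full constraint system is jointly infeasible over the integers. Each constraint and what it forces:

  - -2x + y = 12: is a linear equation tying the variables together
  - x > y: bounds one variable relative to another variable
  - y = 5 OR x = 1: forces a choice: either y = 5 or x = 1

Split on the disjunction (y = 5 OR x = 1):
  • If y = 5: with y = 5, every remaining term of the linear equation is divisible by 2, so the left side is ≡ 0 (mod 2); but the right side 7 ≡ 1 (mod 2). No integers can satisfy it.
  • If x = 1: the equation forces y = 14, giving (x, y) = (1, 14), which violates x > y.
Both branches are infeasible, so the system has no integer solution.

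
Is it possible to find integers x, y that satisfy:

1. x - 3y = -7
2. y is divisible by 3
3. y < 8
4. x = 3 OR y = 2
No

A contradictory subset is {x - 3y = -7, y is divisible by 3, x = 3 OR y = 2}. No integer assignment can satisfy these jointly:

  - x - 3y = -7: is a linear equation tying the variables together
  - y is divisible by 3: restricts y to multiples of 3
  - x = 3 OR y = 2: forces a choice: either x = 3 or y = 2

Split on the disjunction (x = 3 OR y = 2):
  • If x = 3: with x = 3, writing y = 3y', every remaining term of the linear equation is divisible by 9, so the left side is ≡ 0 (mod 9); but the right side -10 ≡ 8 (mod 9). No integers can satisfy it.
  • If y = 2: this contradicts the divisibility constraint — 2 is not a multiple of 3.
Both branches are infeasible, so the system has no integer solution.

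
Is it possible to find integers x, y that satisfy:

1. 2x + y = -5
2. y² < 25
Yes

Take x = -2, y = -1. Substituting into each constraint:
  (1) 2(-2) + (-1) = -5 ✓
  (2) y² = (-1)² = 1, and 1 < 25 ✓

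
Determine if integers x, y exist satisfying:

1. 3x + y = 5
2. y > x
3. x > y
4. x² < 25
No

A contradictory subset is {y > x, x > y}. No integer assignment can satisfy these jointly:

  - y > x: bounds one variable relative to another variable
  - x > y: bounds one variable relative to another variable

Direct contradiction: y > x and x > y cannot both hold.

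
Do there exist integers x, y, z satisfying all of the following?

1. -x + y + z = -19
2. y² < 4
Yes

Take x = 0, y = 0, z = -19. Substituting into each constraint:
  (1) 0 + 0 + (-19) = -19 ✓
  (2) y² = (0)² = 0, and 0 < 4 ✓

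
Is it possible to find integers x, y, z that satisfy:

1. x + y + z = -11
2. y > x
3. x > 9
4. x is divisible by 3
Yes

Take x = 12, y = 13, z = -36. Substituting into each constraint:
  (1) 12 + 13 + (-36) = -11 ✓
  (2) 13 > 12 ✓
  (3) 12 > 9 ✓
  (4) 12 = 3 × 4, remainder 0 ✓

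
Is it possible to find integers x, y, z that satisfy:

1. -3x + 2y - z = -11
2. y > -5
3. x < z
Yes

Take x = 1, y = -3, z = 2. Substituting into each constraint:
  (1) -3(1) + 2(-3) + (-2) = -11 ✓
  (2) -3 > -5 ✓
  (3) 1 < 2 ✓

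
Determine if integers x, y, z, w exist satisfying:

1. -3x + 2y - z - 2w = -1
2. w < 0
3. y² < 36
Yes

Take x = 0, y = -1, z = 1, w = -1. Substituting into each constraint:
  (1) -3(0) + 2(-1) + (-1) - 2(-1) = -1 ✓
  (2) -1 < 0 ✓
  (3) y² = (-1)² = 1, and 1 < 36 ✓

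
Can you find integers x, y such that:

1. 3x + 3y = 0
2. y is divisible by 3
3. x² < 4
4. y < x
No

The full constraint system is jointly infeasible over the integers. Each constraint and what it forces:

  - 3x + 3y = 0: is a linear equation tying the variables together
  - y is divisible by 3: restricts y to multiples of 3
  - x² < 4: restricts x to |x| ≤ 1
  - y < x: bounds one variable relative to another variable

The bounds confine x to {-1, 0, 1}. For each value, substitute into the equation:
  • x = -1: the equation forces y = 1, but 3 does not divide 1.
  • x = 0: the equation forces y = 0, but x > y fails since 0 ≤ 0.
  • x = 1: the equation forces y = -1, but 3 does not divide -1.
Every case fails, so no integer solution exists.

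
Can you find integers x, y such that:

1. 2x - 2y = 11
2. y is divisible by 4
No

Even the single constraint (2x - 2y = 11) is infeasible over the integers.

  - 2x - 2y = 11: every term on the left is divisible by 2, so the LHS ≡ 0 (mod 2), but the RHS 11 is not — no integer solution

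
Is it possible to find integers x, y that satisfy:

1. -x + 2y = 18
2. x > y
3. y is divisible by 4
Yes

Take x = 22, y = 20. Substituting into each constraint:
  (1) (-22) + 2(20) = 18 ✓
  (2) 22 > 20 ✓
  (3) 20 = 4 × 5, remainder 0 ✓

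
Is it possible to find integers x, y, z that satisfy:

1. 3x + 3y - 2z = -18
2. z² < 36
Yes

Take x = 0, y = -6, z = 0. Substituting into each constraint:
  (1) 3(0) + 3(-6) - 2(0) = -18 ✓
  (2) z² = (0)² = 0, and 0 < 36 ✓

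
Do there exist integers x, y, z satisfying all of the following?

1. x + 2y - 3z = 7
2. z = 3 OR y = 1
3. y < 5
Yes

Take x = 2, y = 1, z = -1. Substituting into each constraint:
  (1) 2 + 2(1) - 3(-1) = 7 ✓
  (2) y = 1, target 1 ✓ (second branch holds)
  (3) 1 < 5 ✓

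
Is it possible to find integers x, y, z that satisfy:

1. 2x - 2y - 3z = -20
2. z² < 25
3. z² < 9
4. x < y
Yes

Take x = -10, y = 0, z = 0. Substituting into each constraint:
  (1) 2(-10) - 2(0) - 3(0) = -20 ✓
  (2) z² = (0)² = 0, and 0 < 25 ✓
  (3) z² = (0)² = 0, and 0 < 9 ✓
  (4) -10 < 0 ✓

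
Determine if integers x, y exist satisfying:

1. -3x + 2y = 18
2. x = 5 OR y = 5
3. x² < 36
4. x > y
No

A contradictory subset is {-3x + 2y = 18, x = 5 OR y = 5, x > y}. No integer assignment can satisfy these jointly:

  - -3x + 2y = 18: is a linear equation tying the variables together
  - x = 5 OR y = 5: forces a choice: either x = 5 or y = 5
  - x > y: bounds one variable relative to another variable

Split on the disjunction (x = 5 OR y = 5):
  • If x = 5: with x = 5, every remaining term of the linear equation is divisible by 2, so the left side is ≡ 0 (mod 2); but the right side 33 ≡ 1 (mod 2). No integers can satisfy it.
  • If y = 5: with y = 5, every remaining term of the linear equation is divisible by 3, so the left side is ≡ 0 (mod 3); but the right side 8 ≡ 2 (mod 3). No integers can satisfy it.
Both branches are infeasible, so the system has no integer solution.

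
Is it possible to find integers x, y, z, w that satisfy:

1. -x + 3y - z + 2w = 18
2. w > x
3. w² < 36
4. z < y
Yes

Take x = 0, y = 0, z = -16, w = 1. Substituting into each constraint:
  (1) 0 + 3(0) + 16 + 2(1) = 18 ✓
  (2) 1 > 0 ✓
  (3) w² = (1)² = 1, and 1 < 36 ✓
  (4) -16 < 0 ✓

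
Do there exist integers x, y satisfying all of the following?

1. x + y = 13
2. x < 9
Yes

Take x = 8, y = 5. Substituting into each constraint:
  (1) 8 + 5 = 13 ✓
  (2) 8 < 9 ✓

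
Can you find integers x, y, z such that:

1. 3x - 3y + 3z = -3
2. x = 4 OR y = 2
Yes

Take x = 1, y = 2, z = 0. Substituting into each constraint:
  (1) 3(1) - 3(2) + 3(0) = -3 ✓
  (2) y = 2, target 2 ✓ (second branch holds)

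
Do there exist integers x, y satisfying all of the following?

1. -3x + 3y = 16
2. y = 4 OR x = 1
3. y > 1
No

Even the single constraint (-3x + 3y = 16) is infeasible over the integers.

  - -3x + 3y = 16: every term on the left is divisible by 3, so the LHS ≡ 0 (mod 3), but the RHS 16 is not — no integer solution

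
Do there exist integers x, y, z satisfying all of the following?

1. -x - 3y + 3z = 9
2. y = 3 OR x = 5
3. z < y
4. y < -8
No

The full constraint system is jointly infeasible over the integers. Each constraint and what it forces:

  - -x - 3y + 3z = 9: is a linear equation tying the variables together
  - y = 3 OR x = 5: forces a choice: either y = 3 or x = 5
  - z < y: bounds one variable relative to another variable
  - y < -8: bounds one variable relative to a constant

Split on the disjunction (y = 3 OR x = 5):
  • If y = 3: this contradicts the bound y ≤ -9.
  • If x = 5: with x = 5, every remaining term of the linear equation is divisible by 3, so the left side is ≡ 0 (mod 3); but the right side 14 ≡ 2 (mod 3). No integers can satisfy it.
Both branches are infeasible, so the system has no integer solution.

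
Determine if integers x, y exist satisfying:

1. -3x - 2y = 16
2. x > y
Yes

Take x = -2, y = -5. Substituting into each constraint:
  (1) -3(-2) - 2(-5) = 16 ✓
  (2) -2 > -5 ✓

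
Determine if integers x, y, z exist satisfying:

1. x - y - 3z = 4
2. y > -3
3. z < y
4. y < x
Yes

Take x = 5, y = 1, z = 0. Substituting into each constraint:
  (1) 5 + (-1) - 3(0) = 4 ✓
  (2) 1 > -3 ✓
  (3) 0 < 1 ✓
  (4) 1 < 5 ✓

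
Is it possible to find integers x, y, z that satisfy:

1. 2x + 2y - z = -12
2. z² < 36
Yes

Take x = -6, y = 0, z = 0. Substituting into each constraint:
  (1) 2(-6) + 2(0) + 0 = -12 ✓
  (2) z² = (0)² = 0, and 0 < 36 ✓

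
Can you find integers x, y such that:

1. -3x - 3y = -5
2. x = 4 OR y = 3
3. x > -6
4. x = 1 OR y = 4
No

Even the single constraint (-3x - 3y = -5) is infeasible over the integers.

  - -3x - 3y = -5: every term on the left is divisible by 3, so the LHS ≡ 0 (mod 3), but the RHS -5 is not — no integer solution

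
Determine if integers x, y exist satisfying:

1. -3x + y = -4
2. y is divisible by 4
Yes

Take x = 4, y = 8. Substituting into each constraint:
  (1) -3(4) + 8 = -4 ✓
  (2) 8 = 4 × 2, remainder 0 ✓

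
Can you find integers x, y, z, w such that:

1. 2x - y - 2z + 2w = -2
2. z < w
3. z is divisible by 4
Yes

Take x = 0, y = 4, z = 0, w = 1. Substituting into each constraint:
  (1) 2(0) + (-4) - 2(0) + 2(1) = -2 ✓
  (2) 0 < 1 ✓
  (3) 0 = 4 × 0, remainder 0 ✓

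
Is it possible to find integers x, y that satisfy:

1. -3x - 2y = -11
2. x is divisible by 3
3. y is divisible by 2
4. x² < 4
No

The full constraint system is jointly infeasible over the integers. Each constraint and what it forces:

  - -3x - 2y = -11: is a linear equation tying the variables together
  - x is divisible by 3: restricts x to multiples of 3
  - y is divisible by 2: restricts y to multiples of 2
  - x² < 4: restricts x to |x| ≤ 1

The bounds confine x to {0} with 3 | x. For each value, substitute into the equation:
  • x = 0: the equation gives -2y = -11, so y would not be an integer.
Every case fails, so no integer solution exists.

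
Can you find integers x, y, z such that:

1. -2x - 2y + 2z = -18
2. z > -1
Yes

Take x = 9, y = 0, z = 0. Substituting into each constraint:
  (1) -2(9) - 2(0) + 2(0) = -18 ✓
  (2) 0 > -1 ✓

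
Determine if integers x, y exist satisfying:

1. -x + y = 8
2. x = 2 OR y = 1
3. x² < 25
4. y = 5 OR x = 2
Yes

Take x = 2, y = 10. Substituting into each constraint:
  (1) (-2) + 10 = 8 ✓
  (2) x = 2, target 2 ✓ (first branch holds)
  (3) x² = (2)² = 4, and 4 < 25 ✓
  (4) x = 2, target 2 ✓ (second branch holds)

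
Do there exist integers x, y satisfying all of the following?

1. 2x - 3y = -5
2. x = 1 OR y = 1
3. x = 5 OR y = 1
Yes

Take x = -1, y = 1. Substituting into each constraint:
  (1) 2(-1) - 3(1) = -5 ✓
  (2) y = 1, target 1 ✓ (second branch holds)
  (3) y = 1, target 1 ✓ (second branch holds)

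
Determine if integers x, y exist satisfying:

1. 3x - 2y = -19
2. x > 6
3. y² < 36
No

The full constraint system is jointly infeasible over the integers. Each constraint and what it forces:

  - 3x - 2y = -19: is a linear equation tying the variables together
  - x > 6: bounds one variable relative to a constant
  - y² < 36: restricts y to |y| ≤ 5

Range argument: with x ∈ [7, ∞], y ∈ [-5, 5], the left side of the equation is at least 11, but the right side is -19 < 11. No integer solution exists.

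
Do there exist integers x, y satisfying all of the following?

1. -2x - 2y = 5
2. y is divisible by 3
No

Even the single constraint (-2x - 2y = 5) is infeasible over the integers.

  - -2x - 2y = 5: every term on the left is divisible by 2, so the LHS ≡ 0 (mod 2), but the RHS 5 is not — no integer solution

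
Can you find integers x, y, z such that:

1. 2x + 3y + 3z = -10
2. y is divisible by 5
Yes

Take x = -5, y = 0, z = 0. Substituting into each constraint:
  (1) 2(-5) + 3(0) + 3(0) = -10 ✓
  (2) 0 = 5 × 0, remainder 0 ✓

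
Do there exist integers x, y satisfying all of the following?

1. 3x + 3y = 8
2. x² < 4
No

Even the single constraint (3x + 3y = 8) is infeasible over the integers.

  - 3x + 3y = 8: every term on the left is divisible by 3, so the LHS ≡ 0 (mod 3), but the RHS 8 is not — no integer solution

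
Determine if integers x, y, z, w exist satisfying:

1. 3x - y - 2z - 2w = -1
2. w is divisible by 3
Yes

Take x = 0, y = 1, z = 0, w = 0. Substituting into each constraint:
  (1) 3(0) + (-1) - 2(0) - 2(0) = -1 ✓
  (2) 0 = 3 × 0, remainder 0 ✓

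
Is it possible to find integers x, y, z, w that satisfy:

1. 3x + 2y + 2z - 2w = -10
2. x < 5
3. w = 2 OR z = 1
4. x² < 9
Yes

Take x = 0, y = -6, z = 1, w = 0. Substituting into each constraint:
  (1) 3(0) + 2(-6) + 2(1) - 2(0) = -10 ✓
  (2) 0 < 5 ✓
  (3) z = 1, target 1 ✓ (second branch holds)
  (4) x² = (0)² = 0, and 0 < 9 ✓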